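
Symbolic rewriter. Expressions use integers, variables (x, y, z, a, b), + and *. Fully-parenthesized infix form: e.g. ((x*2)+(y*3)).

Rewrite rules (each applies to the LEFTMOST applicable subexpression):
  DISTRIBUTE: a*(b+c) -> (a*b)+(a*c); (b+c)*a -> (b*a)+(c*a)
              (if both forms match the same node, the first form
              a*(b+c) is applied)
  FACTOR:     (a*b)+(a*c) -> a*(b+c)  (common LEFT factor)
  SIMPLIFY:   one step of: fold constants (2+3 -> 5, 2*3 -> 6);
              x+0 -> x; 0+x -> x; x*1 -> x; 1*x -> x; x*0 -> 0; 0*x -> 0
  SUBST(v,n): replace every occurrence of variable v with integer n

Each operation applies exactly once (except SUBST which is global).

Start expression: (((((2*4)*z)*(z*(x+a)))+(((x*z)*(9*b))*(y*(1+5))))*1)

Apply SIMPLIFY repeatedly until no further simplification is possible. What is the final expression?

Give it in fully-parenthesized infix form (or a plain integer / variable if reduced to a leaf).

Start: (((((2*4)*z)*(z*(x+a)))+(((x*z)*(9*b))*(y*(1+5))))*1)
Step 1: at root: (((((2*4)*z)*(z*(x+a)))+(((x*z)*(9*b))*(y*(1+5))))*1) -> ((((2*4)*z)*(z*(x+a)))+(((x*z)*(9*b))*(y*(1+5)))); overall: (((((2*4)*z)*(z*(x+a)))+(((x*z)*(9*b))*(y*(1+5))))*1) -> ((((2*4)*z)*(z*(x+a)))+(((x*z)*(9*b))*(y*(1+5))))
Step 2: at LLL: (2*4) -> 8; overall: ((((2*4)*z)*(z*(x+a)))+(((x*z)*(9*b))*(y*(1+5)))) -> (((8*z)*(z*(x+a)))+(((x*z)*(9*b))*(y*(1+5))))
Step 3: at RRR: (1+5) -> 6; overall: (((8*z)*(z*(x+a)))+(((x*z)*(9*b))*(y*(1+5)))) -> (((8*z)*(z*(x+a)))+(((x*z)*(9*b))*(y*6)))
Fixed point: (((8*z)*(z*(x+a)))+(((x*z)*(9*b))*(y*6)))

Answer: (((8*z)*(z*(x+a)))+(((x*z)*(9*b))*(y*6)))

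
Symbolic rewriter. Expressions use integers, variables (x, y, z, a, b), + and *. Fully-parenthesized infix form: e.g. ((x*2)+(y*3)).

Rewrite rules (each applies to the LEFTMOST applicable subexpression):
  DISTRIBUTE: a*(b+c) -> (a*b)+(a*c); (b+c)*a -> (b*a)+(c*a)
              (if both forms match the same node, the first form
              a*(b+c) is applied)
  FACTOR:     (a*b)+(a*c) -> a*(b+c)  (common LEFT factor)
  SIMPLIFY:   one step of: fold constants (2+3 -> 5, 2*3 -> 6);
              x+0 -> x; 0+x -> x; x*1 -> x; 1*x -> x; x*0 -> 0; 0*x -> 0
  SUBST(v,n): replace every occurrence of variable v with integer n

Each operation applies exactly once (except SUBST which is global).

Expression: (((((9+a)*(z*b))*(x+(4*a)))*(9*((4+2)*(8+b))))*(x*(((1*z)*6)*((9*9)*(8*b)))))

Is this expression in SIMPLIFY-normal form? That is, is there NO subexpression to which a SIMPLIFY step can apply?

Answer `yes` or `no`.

Expression: (((((9+a)*(z*b))*(x+(4*a)))*(9*((4+2)*(8+b))))*(x*(((1*z)*6)*((9*9)*(8*b)))))
Scanning for simplifiable subexpressions (pre-order)...
  at root: (((((9+a)*(z*b))*(x+(4*a)))*(9*((4+2)*(8+b))))*(x*(((1*z)*6)*((9*9)*(8*b))))) (not simplifiable)
  at L: ((((9+a)*(z*b))*(x+(4*a)))*(9*((4+2)*(8+b)))) (not simplifiable)
  at LL: (((9+a)*(z*b))*(x+(4*a))) (not simplifiable)
  at LLL: ((9+a)*(z*b)) (not simplifiable)
  at LLLL: (9+a) (not simplifiable)
  at LLLR: (z*b) (not simplifiable)
  at LLR: (x+(4*a)) (not simplifiable)
  at LLRR: (4*a) (not simplifiable)
  at LR: (9*((4+2)*(8+b))) (not simplifiable)
  at LRR: ((4+2)*(8+b)) (not simplifiable)
  at LRRL: (4+2) (SIMPLIFIABLE)
  at LRRR: (8+b) (not simplifiable)
  at R: (x*(((1*z)*6)*((9*9)*(8*b)))) (not simplifiable)
  at RR: (((1*z)*6)*((9*9)*(8*b))) (not simplifiable)
  at RRL: ((1*z)*6) (not simplifiable)
  at RRLL: (1*z) (SIMPLIFIABLE)
  at RRR: ((9*9)*(8*b)) (not simplifiable)
  at RRRL: (9*9) (SIMPLIFIABLE)
  at RRRR: (8*b) (not simplifiable)
Found simplifiable subexpr at path LRRL: (4+2)
One SIMPLIFY step would give: (((((9+a)*(z*b))*(x+(4*a)))*(9*(6*(8+b))))*(x*(((1*z)*6)*((9*9)*(8*b)))))
-> NOT in normal form.

Answer: no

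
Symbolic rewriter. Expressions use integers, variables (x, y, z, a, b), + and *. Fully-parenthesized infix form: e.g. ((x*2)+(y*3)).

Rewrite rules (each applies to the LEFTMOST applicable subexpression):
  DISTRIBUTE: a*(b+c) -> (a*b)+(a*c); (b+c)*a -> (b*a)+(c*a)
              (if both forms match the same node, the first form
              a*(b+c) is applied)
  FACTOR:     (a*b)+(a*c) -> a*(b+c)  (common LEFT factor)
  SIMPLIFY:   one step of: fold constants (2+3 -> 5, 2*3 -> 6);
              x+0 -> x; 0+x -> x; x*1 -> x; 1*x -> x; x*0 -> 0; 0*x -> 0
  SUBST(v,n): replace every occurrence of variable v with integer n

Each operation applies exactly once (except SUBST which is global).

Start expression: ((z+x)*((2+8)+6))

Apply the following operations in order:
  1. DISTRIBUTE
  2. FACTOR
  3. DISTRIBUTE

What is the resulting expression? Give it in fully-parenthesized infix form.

Answer: (((z+x)*(2+8))+((z+x)*6))

Derivation:
Start: ((z+x)*((2+8)+6))
Apply DISTRIBUTE at root (target: ((z+x)*((2+8)+6))): ((z+x)*((2+8)+6)) -> (((z+x)*(2+8))+((z+x)*6))
Apply FACTOR at root (target: (((z+x)*(2+8))+((z+x)*6))): (((z+x)*(2+8))+((z+x)*6)) -> ((z+x)*((2+8)+6))
Apply DISTRIBUTE at root (target: ((z+x)*((2+8)+6))): ((z+x)*((2+8)+6)) -> (((z+x)*(2+8))+((z+x)*6))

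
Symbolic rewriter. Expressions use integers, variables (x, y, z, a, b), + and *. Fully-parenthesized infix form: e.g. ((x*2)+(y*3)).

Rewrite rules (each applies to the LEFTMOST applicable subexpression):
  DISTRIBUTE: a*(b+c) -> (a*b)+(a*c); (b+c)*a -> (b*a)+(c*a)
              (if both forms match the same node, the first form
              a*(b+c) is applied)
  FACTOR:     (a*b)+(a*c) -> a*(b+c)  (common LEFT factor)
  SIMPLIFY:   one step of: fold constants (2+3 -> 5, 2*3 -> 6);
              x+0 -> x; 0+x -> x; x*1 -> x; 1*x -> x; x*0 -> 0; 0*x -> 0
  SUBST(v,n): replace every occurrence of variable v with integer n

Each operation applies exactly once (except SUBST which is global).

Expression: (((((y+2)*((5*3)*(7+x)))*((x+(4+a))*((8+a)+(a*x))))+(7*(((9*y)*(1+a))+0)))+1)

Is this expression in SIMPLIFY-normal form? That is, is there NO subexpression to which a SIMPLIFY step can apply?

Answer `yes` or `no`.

Expression: (((((y+2)*((5*3)*(7+x)))*((x+(4+a))*((8+a)+(a*x))))+(7*(((9*y)*(1+a))+0)))+1)
Scanning for simplifiable subexpressions (pre-order)...
  at root: (((((y+2)*((5*3)*(7+x)))*((x+(4+a))*((8+a)+(a*x))))+(7*(((9*y)*(1+a))+0)))+1) (not simplifiable)
  at L: ((((y+2)*((5*3)*(7+x)))*((x+(4+a))*((8+a)+(a*x))))+(7*(((9*y)*(1+a))+0))) (not simplifiable)
  at LL: (((y+2)*((5*3)*(7+x)))*((x+(4+a))*((8+a)+(a*x)))) (not simplifiable)
  at LLL: ((y+2)*((5*3)*(7+x))) (not simplifiable)
  at LLLL: (y+2) (not simplifiable)
  at LLLR: ((5*3)*(7+x)) (not simplifiable)
  at LLLRL: (5*3) (SIMPLIFIABLE)
  at LLLRR: (7+x) (not simplifiable)
  at LLR: ((x+(4+a))*((8+a)+(a*x))) (not simplifiable)
  at LLRL: (x+(4+a)) (not simplifiable)
  at LLRLR: (4+a) (not simplifiable)
  at LLRR: ((8+a)+(a*x)) (not simplifiable)
  at LLRRL: (8+a) (not simplifiable)
  at LLRRR: (a*x) (not simplifiable)
  at LR: (7*(((9*y)*(1+a))+0)) (not simplifiable)
  at LRR: (((9*y)*(1+a))+0) (SIMPLIFIABLE)
  at LRRL: ((9*y)*(1+a)) (not simplifiable)
  at LRRLL: (9*y) (not simplifiable)
  at LRRLR: (1+a) (not simplifiable)
Found simplifiable subexpr at path LLLRL: (5*3)
One SIMPLIFY step would give: (((((y+2)*(15*(7+x)))*((x+(4+a))*((8+a)+(a*x))))+(7*(((9*y)*(1+a))+0)))+1)
-> NOT in normal form.

Answer: no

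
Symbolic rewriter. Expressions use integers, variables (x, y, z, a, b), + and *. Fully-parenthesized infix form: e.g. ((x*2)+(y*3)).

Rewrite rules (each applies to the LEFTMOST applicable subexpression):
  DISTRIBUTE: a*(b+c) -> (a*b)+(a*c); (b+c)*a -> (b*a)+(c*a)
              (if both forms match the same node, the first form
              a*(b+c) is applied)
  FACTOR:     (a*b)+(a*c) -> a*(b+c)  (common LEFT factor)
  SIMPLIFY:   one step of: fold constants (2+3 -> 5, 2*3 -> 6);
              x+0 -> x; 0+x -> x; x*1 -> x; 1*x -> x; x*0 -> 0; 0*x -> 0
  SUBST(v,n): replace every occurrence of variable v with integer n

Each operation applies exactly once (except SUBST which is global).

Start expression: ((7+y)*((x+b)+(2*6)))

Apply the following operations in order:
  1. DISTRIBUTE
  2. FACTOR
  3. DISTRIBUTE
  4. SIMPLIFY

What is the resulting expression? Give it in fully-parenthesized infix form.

Start: ((7+y)*((x+b)+(2*6)))
Apply DISTRIBUTE at root (target: ((7+y)*((x+b)+(2*6)))): ((7+y)*((x+b)+(2*6))) -> (((7+y)*(x+b))+((7+y)*(2*6)))
Apply FACTOR at root (target: (((7+y)*(x+b))+((7+y)*(2*6)))): (((7+y)*(x+b))+((7+y)*(2*6))) -> ((7+y)*((x+b)+(2*6)))
Apply DISTRIBUTE at root (target: ((7+y)*((x+b)+(2*6)))): ((7+y)*((x+b)+(2*6))) -> (((7+y)*(x+b))+((7+y)*(2*6)))
Apply SIMPLIFY at RR (target: (2*6)): (((7+y)*(x+b))+((7+y)*(2*6))) -> (((7+y)*(x+b))+((7+y)*12))

Answer: (((7+y)*(x+b))+((7+y)*12))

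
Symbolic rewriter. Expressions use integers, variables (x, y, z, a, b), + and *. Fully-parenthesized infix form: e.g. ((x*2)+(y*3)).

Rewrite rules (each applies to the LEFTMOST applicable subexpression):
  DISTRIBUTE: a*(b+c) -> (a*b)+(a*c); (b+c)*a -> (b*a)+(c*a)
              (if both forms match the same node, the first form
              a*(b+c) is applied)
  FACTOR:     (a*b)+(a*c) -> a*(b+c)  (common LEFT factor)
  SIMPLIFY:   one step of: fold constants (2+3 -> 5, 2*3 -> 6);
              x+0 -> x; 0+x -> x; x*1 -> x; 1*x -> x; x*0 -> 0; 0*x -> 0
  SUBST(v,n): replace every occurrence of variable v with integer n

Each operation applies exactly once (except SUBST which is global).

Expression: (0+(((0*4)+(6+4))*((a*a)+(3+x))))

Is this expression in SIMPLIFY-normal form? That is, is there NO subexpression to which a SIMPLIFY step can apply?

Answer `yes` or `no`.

Answer: no

Derivation:
Expression: (0+(((0*4)+(6+4))*((a*a)+(3+x))))
Scanning for simplifiable subexpressions (pre-order)...
  at root: (0+(((0*4)+(6+4))*((a*a)+(3+x)))) (SIMPLIFIABLE)
  at R: (((0*4)+(6+4))*((a*a)+(3+x))) (not simplifiable)
  at RL: ((0*4)+(6+4)) (not simplifiable)
  at RLL: (0*4) (SIMPLIFIABLE)
  at RLR: (6+4) (SIMPLIFIABLE)
  at RR: ((a*a)+(3+x)) (not simplifiable)
  at RRL: (a*a) (not simplifiable)
  at RRR: (3+x) (not simplifiable)
Found simplifiable subexpr at path root: (0+(((0*4)+(6+4))*((a*a)+(3+x))))
One SIMPLIFY step would give: (((0*4)+(6+4))*((a*a)+(3+x)))
-> NOT in normal form.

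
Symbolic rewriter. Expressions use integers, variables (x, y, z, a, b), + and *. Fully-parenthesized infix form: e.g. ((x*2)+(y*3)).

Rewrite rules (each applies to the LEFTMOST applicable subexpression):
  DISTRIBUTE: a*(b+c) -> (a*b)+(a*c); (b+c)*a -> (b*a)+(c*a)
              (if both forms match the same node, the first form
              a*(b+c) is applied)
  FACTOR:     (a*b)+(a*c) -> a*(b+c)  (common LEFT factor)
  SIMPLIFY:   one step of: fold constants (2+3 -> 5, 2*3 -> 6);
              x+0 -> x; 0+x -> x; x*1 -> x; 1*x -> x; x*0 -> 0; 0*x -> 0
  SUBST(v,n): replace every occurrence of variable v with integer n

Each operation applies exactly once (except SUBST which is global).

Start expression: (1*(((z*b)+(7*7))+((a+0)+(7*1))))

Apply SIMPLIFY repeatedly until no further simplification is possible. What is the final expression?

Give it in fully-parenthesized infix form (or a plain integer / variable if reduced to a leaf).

Start: (1*(((z*b)+(7*7))+((a+0)+(7*1))))
Step 1: at root: (1*(((z*b)+(7*7))+((a+0)+(7*1)))) -> (((z*b)+(7*7))+((a+0)+(7*1))); overall: (1*(((z*b)+(7*7))+((a+0)+(7*1)))) -> (((z*b)+(7*7))+((a+0)+(7*1)))
Step 2: at LR: (7*7) -> 49; overall: (((z*b)+(7*7))+((a+0)+(7*1))) -> (((z*b)+49)+((a+0)+(7*1)))
Step 3: at RL: (a+0) -> a; overall: (((z*b)+49)+((a+0)+(7*1))) -> (((z*b)+49)+(a+(7*1)))
Step 4: at RR: (7*1) -> 7; overall: (((z*b)+49)+(a+(7*1))) -> (((z*b)+49)+(a+7))
Fixed point: (((z*b)+49)+(a+7))

Answer: (((z*b)+49)+(a+7))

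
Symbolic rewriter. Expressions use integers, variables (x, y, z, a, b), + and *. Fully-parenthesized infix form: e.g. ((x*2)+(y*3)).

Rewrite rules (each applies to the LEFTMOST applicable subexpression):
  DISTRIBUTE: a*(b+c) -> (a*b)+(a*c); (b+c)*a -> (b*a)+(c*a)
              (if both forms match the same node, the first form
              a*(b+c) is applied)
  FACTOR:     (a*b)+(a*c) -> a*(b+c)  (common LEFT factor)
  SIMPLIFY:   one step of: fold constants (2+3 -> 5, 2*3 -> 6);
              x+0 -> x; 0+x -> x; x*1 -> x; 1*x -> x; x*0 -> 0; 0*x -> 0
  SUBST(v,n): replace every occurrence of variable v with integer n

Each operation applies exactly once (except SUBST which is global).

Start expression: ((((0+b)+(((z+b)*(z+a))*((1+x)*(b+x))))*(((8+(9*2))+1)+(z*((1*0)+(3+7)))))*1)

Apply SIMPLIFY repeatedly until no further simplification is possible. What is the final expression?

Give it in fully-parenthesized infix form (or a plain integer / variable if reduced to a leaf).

Start: ((((0+b)+(((z+b)*(z+a))*((1+x)*(b+x))))*(((8+(9*2))+1)+(z*((1*0)+(3+7)))))*1)
Step 1: at root: ((((0+b)+(((z+b)*(z+a))*((1+x)*(b+x))))*(((8+(9*2))+1)+(z*((1*0)+(3+7)))))*1) -> (((0+b)+(((z+b)*(z+a))*((1+x)*(b+x))))*(((8+(9*2))+1)+(z*((1*0)+(3+7))))); overall: ((((0+b)+(((z+b)*(z+a))*((1+x)*(b+x))))*(((8+(9*2))+1)+(z*((1*0)+(3+7)))))*1) -> (((0+b)+(((z+b)*(z+a))*((1+x)*(b+x))))*(((8+(9*2))+1)+(z*((1*0)+(3+7)))))
Step 2: at LL: (0+b) -> b; overall: (((0+b)+(((z+b)*(z+a))*((1+x)*(b+x))))*(((8+(9*2))+1)+(z*((1*0)+(3+7))))) -> ((b+(((z+b)*(z+a))*((1+x)*(b+x))))*(((8+(9*2))+1)+(z*((1*0)+(3+7)))))
Step 3: at RLLR: (9*2) -> 18; overall: ((b+(((z+b)*(z+a))*((1+x)*(b+x))))*(((8+(9*2))+1)+(z*((1*0)+(3+7))))) -> ((b+(((z+b)*(z+a))*((1+x)*(b+x))))*(((8+18)+1)+(z*((1*0)+(3+7)))))
Step 4: at RLL: (8+18) -> 26; overall: ((b+(((z+b)*(z+a))*((1+x)*(b+x))))*(((8+18)+1)+(z*((1*0)+(3+7))))) -> ((b+(((z+b)*(z+a))*((1+x)*(b+x))))*((26+1)+(z*((1*0)+(3+7)))))
Step 5: at RL: (26+1) -> 27; overall: ((b+(((z+b)*(z+a))*((1+x)*(b+x))))*((26+1)+(z*((1*0)+(3+7))))) -> ((b+(((z+b)*(z+a))*((1+x)*(b+x))))*(27+(z*((1*0)+(3+7)))))
Step 6: at RRRL: (1*0) -> 0; overall: ((b+(((z+b)*(z+a))*((1+x)*(b+x))))*(27+(z*((1*0)+(3+7))))) -> ((b+(((z+b)*(z+a))*((1+x)*(b+x))))*(27+(z*(0+(3+7)))))
Step 7: at RRR: (0+(3+7)) -> (3+7); overall: ((b+(((z+b)*(z+a))*((1+x)*(b+x))))*(27+(z*(0+(3+7))))) -> ((b+(((z+b)*(z+a))*((1+x)*(b+x))))*(27+(z*(3+7))))
Step 8: at RRR: (3+7) -> 10; overall: ((b+(((z+b)*(z+a))*((1+x)*(b+x))))*(27+(z*(3+7)))) -> ((b+(((z+b)*(z+a))*((1+x)*(b+x))))*(27+(z*10)))
Fixed point: ((b+(((z+b)*(z+a))*((1+x)*(b+x))))*(27+(z*10)))

Answer: ((b+(((z+b)*(z+a))*((1+x)*(b+x))))*(27+(z*10)))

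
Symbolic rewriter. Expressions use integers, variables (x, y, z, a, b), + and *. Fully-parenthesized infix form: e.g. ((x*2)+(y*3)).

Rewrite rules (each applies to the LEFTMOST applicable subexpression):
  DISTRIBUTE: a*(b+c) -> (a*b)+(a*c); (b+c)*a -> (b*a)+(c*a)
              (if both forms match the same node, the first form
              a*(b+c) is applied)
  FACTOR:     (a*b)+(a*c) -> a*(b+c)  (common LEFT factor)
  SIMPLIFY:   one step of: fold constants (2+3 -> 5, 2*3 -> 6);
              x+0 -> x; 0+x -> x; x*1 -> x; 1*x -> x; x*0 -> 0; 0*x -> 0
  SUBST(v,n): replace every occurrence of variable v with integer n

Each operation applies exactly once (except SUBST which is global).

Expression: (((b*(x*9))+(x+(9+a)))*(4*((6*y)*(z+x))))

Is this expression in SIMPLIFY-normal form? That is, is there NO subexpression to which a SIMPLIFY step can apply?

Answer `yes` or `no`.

Expression: (((b*(x*9))+(x+(9+a)))*(4*((6*y)*(z+x))))
Scanning for simplifiable subexpressions (pre-order)...
  at root: (((b*(x*9))+(x+(9+a)))*(4*((6*y)*(z+x)))) (not simplifiable)
  at L: ((b*(x*9))+(x+(9+a))) (not simplifiable)
  at LL: (b*(x*9)) (not simplifiable)
  at LLR: (x*9) (not simplifiable)
  at LR: (x+(9+a)) (not simplifiable)
  at LRR: (9+a) (not simplifiable)
  at R: (4*((6*y)*(z+x))) (not simplifiable)
  at RR: ((6*y)*(z+x)) (not simplifiable)
  at RRL: (6*y) (not simplifiable)
  at RRR: (z+x) (not simplifiable)
Result: no simplifiable subexpression found -> normal form.

Answer: yes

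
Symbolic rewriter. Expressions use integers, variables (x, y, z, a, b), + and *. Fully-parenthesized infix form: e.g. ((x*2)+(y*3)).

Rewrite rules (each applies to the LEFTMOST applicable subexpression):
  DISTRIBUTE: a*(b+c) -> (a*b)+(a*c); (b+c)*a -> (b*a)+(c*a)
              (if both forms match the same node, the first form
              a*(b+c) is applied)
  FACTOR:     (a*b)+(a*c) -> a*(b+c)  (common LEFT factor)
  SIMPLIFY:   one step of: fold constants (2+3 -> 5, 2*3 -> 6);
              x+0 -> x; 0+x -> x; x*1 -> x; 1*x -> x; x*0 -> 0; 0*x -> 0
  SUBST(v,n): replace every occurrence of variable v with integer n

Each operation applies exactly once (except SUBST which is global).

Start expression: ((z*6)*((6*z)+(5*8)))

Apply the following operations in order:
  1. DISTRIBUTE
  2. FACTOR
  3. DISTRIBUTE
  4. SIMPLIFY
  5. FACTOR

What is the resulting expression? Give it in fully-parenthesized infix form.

Answer: ((z*6)*((6*z)+40))

Derivation:
Start: ((z*6)*((6*z)+(5*8)))
Apply DISTRIBUTE at root (target: ((z*6)*((6*z)+(5*8)))): ((z*6)*((6*z)+(5*8))) -> (((z*6)*(6*z))+((z*6)*(5*8)))
Apply FACTOR at root (target: (((z*6)*(6*z))+((z*6)*(5*8)))): (((z*6)*(6*z))+((z*6)*(5*8))) -> ((z*6)*((6*z)+(5*8)))
Apply DISTRIBUTE at root (target: ((z*6)*((6*z)+(5*8)))): ((z*6)*((6*z)+(5*8))) -> (((z*6)*(6*z))+((z*6)*(5*8)))
Apply SIMPLIFY at RR (target: (5*8)): (((z*6)*(6*z))+((z*6)*(5*8))) -> (((z*6)*(6*z))+((z*6)*40))
Apply FACTOR at root (target: (((z*6)*(6*z))+((z*6)*40))): (((z*6)*(6*z))+((z*6)*40)) -> ((z*6)*((6*z)+40))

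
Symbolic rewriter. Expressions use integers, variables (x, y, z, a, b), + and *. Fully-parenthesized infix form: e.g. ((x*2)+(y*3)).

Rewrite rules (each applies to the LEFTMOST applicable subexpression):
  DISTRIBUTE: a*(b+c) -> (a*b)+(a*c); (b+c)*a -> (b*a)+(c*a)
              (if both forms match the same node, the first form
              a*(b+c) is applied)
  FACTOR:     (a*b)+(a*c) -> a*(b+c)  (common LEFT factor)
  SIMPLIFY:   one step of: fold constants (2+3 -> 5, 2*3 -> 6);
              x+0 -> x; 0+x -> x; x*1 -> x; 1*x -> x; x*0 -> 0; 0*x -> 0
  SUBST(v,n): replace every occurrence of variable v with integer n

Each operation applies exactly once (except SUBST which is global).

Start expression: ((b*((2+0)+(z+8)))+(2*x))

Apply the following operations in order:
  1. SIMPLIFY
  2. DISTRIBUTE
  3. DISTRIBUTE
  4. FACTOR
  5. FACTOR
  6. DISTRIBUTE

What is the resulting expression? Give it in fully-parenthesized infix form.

Start: ((b*((2+0)+(z+8)))+(2*x))
Apply SIMPLIFY at LRL (target: (2+0)): ((b*((2+0)+(z+8)))+(2*x)) -> ((b*(2+(z+8)))+(2*x))
Apply DISTRIBUTE at L (target: (b*(2+(z+8)))): ((b*(2+(z+8)))+(2*x)) -> (((b*2)+(b*(z+8)))+(2*x))
Apply DISTRIBUTE at LR (target: (b*(z+8))): (((b*2)+(b*(z+8)))+(2*x)) -> (((b*2)+((b*z)+(b*8)))+(2*x))
Apply FACTOR at LR (target: ((b*z)+(b*8))): (((b*2)+((b*z)+(b*8)))+(2*x)) -> (((b*2)+(b*(z+8)))+(2*x))
Apply FACTOR at L (target: ((b*2)+(b*(z+8)))): (((b*2)+(b*(z+8)))+(2*x)) -> ((b*(2+(z+8)))+(2*x))
Apply DISTRIBUTE at L (target: (b*(2+(z+8)))): ((b*(2+(z+8)))+(2*x)) -> (((b*2)+(b*(z+8)))+(2*x))

Answer: (((b*2)+(b*(z+8)))+(2*x))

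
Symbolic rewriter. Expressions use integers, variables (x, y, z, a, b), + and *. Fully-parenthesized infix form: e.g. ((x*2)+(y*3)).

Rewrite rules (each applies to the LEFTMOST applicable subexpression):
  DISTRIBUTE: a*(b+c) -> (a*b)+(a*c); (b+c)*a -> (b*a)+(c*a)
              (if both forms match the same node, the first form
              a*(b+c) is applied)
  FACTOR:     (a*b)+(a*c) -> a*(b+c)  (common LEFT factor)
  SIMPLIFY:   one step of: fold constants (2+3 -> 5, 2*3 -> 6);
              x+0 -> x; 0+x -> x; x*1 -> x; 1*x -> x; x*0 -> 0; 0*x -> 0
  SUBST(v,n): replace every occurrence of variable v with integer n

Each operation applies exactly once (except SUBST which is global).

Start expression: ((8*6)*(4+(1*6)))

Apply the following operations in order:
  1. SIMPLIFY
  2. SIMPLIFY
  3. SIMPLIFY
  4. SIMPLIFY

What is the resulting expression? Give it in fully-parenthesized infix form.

Start: ((8*6)*(4+(1*6)))
Apply SIMPLIFY at L (target: (8*6)): ((8*6)*(4+(1*6))) -> (48*(4+(1*6)))
Apply SIMPLIFY at RR (target: (1*6)): (48*(4+(1*6))) -> (48*(4+6))
Apply SIMPLIFY at R (target: (4+6)): (48*(4+6)) -> (48*10)
Apply SIMPLIFY at root (target: (48*10)): (48*10) -> 480

Answer: 480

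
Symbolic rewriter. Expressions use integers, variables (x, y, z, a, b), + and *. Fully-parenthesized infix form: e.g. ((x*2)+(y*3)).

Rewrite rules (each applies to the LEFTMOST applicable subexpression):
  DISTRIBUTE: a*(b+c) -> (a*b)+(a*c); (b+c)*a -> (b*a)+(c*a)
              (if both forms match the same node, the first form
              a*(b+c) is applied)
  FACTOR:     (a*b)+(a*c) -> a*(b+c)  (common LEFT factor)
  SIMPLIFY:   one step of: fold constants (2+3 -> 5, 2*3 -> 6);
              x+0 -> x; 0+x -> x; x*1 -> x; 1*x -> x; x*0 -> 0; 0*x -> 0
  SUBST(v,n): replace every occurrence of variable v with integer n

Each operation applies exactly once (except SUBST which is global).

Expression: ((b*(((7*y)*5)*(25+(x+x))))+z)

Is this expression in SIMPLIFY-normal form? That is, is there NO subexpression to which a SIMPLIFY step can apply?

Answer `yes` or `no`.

Expression: ((b*(((7*y)*5)*(25+(x+x))))+z)
Scanning for simplifiable subexpressions (pre-order)...
  at root: ((b*(((7*y)*5)*(25+(x+x))))+z) (not simplifiable)
  at L: (b*(((7*y)*5)*(25+(x+x)))) (not simplifiable)
  at LR: (((7*y)*5)*(25+(x+x))) (not simplifiable)
  at LRL: ((7*y)*5) (not simplifiable)
  at LRLL: (7*y) (not simplifiable)
  at LRR: (25+(x+x)) (not simplifiable)
  at LRRR: (x+x) (not simplifiable)
Result: no simplifiable subexpression found -> normal form.

Answer: yes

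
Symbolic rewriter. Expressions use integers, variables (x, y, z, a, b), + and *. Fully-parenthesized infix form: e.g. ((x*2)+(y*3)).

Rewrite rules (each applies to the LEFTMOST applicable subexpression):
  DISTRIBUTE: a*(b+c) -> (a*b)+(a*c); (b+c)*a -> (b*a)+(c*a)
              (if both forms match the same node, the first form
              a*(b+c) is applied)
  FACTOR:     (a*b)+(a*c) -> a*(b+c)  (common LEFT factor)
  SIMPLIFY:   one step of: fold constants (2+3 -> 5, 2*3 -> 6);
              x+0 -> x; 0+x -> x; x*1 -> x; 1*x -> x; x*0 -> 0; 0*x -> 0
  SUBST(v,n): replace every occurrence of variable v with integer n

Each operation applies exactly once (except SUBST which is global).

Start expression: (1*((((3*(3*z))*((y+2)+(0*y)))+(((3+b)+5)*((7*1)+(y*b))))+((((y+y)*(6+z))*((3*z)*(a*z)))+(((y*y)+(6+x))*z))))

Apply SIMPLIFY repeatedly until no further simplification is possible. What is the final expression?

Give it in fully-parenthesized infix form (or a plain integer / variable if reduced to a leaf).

Answer: ((((3*(3*z))*(y+2))+(((3+b)+5)*(7+(y*b))))+((((y+y)*(6+z))*((3*z)*(a*z)))+(((y*y)+(6+x))*z)))

Derivation:
Start: (1*((((3*(3*z))*((y+2)+(0*y)))+(((3+b)+5)*((7*1)+(y*b))))+((((y+y)*(6+z))*((3*z)*(a*z)))+(((y*y)+(6+x))*z))))
Step 1: at root: (1*((((3*(3*z))*((y+2)+(0*y)))+(((3+b)+5)*((7*1)+(y*b))))+((((y+y)*(6+z))*((3*z)*(a*z)))+(((y*y)+(6+x))*z)))) -> ((((3*(3*z))*((y+2)+(0*y)))+(((3+b)+5)*((7*1)+(y*b))))+((((y+y)*(6+z))*((3*z)*(a*z)))+(((y*y)+(6+x))*z))); overall: (1*((((3*(3*z))*((y+2)+(0*y)))+(((3+b)+5)*((7*1)+(y*b))))+((((y+y)*(6+z))*((3*z)*(a*z)))+(((y*y)+(6+x))*z)))) -> ((((3*(3*z))*((y+2)+(0*y)))+(((3+b)+5)*((7*1)+(y*b))))+((((y+y)*(6+z))*((3*z)*(a*z)))+(((y*y)+(6+x))*z)))
Step 2: at LLRR: (0*y) -> 0; overall: ((((3*(3*z))*((y+2)+(0*y)))+(((3+b)+5)*((7*1)+(y*b))))+((((y+y)*(6+z))*((3*z)*(a*z)))+(((y*y)+(6+x))*z))) -> ((((3*(3*z))*((y+2)+0))+(((3+b)+5)*((7*1)+(y*b))))+((((y+y)*(6+z))*((3*z)*(a*z)))+(((y*y)+(6+x))*z)))
Step 3: at LLR: ((y+2)+0) -> (y+2); overall: ((((3*(3*z))*((y+2)+0))+(((3+b)+5)*((7*1)+(y*b))))+((((y+y)*(6+z))*((3*z)*(a*z)))+(((y*y)+(6+x))*z))) -> ((((3*(3*z))*(y+2))+(((3+b)+5)*((7*1)+(y*b))))+((((y+y)*(6+z))*((3*z)*(a*z)))+(((y*y)+(6+x))*z)))
Step 4: at LRRL: (7*1) -> 7; overall: ((((3*(3*z))*(y+2))+(((3+b)+5)*((7*1)+(y*b))))+((((y+y)*(6+z))*((3*z)*(a*z)))+(((y*y)+(6+x))*z))) -> ((((3*(3*z))*(y+2))+(((3+b)+5)*(7+(y*b))))+((((y+y)*(6+z))*((3*z)*(a*z)))+(((y*y)+(6+x))*z)))
Fixed point: ((((3*(3*z))*(y+2))+(((3+b)+5)*(7+(y*b))))+((((y+y)*(6+z))*((3*z)*(a*z)))+(((y*y)+(6+x))*z)))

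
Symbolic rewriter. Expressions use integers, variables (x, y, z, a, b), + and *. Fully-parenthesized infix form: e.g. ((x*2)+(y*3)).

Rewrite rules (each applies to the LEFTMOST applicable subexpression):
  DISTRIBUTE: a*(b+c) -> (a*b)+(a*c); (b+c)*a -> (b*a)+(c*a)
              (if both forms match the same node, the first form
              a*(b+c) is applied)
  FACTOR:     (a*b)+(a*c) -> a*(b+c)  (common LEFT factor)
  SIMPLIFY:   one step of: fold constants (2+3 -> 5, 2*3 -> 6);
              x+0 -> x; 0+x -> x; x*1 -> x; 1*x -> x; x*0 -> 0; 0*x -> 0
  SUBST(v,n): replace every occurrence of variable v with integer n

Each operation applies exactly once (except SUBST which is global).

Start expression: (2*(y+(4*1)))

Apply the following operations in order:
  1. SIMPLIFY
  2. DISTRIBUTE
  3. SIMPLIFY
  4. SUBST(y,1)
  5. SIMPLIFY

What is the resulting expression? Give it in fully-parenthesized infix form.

Start: (2*(y+(4*1)))
Apply SIMPLIFY at RR (target: (4*1)): (2*(y+(4*1))) -> (2*(y+4))
Apply DISTRIBUTE at root (target: (2*(y+4))): (2*(y+4)) -> ((2*y)+(2*4))
Apply SIMPLIFY at R (target: (2*4)): ((2*y)+(2*4)) -> ((2*y)+8)
Apply SUBST(y,1): ((2*y)+8) -> ((2*1)+8)
Apply SIMPLIFY at L (target: (2*1)): ((2*1)+8) -> (2+8)

Answer: (2+8)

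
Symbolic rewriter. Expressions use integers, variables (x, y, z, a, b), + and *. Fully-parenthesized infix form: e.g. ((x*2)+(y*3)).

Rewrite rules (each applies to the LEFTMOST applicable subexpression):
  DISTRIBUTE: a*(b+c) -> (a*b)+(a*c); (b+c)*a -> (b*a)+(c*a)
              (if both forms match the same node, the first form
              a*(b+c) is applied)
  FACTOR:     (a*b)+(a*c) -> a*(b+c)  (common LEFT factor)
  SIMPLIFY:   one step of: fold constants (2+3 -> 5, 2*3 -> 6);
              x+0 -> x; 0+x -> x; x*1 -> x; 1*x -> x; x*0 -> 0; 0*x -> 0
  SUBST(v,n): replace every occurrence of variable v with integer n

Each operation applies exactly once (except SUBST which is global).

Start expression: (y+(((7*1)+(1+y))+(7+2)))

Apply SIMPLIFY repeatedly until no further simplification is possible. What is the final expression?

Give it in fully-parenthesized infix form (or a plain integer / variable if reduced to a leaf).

Start: (y+(((7*1)+(1+y))+(7+2)))
Step 1: at RLL: (7*1) -> 7; overall: (y+(((7*1)+(1+y))+(7+2))) -> (y+((7+(1+y))+(7+2)))
Step 2: at RR: (7+2) -> 9; overall: (y+((7+(1+y))+(7+2))) -> (y+((7+(1+y))+9))
Fixed point: (y+((7+(1+y))+9))

Answer: (y+((7+(1+y))+9))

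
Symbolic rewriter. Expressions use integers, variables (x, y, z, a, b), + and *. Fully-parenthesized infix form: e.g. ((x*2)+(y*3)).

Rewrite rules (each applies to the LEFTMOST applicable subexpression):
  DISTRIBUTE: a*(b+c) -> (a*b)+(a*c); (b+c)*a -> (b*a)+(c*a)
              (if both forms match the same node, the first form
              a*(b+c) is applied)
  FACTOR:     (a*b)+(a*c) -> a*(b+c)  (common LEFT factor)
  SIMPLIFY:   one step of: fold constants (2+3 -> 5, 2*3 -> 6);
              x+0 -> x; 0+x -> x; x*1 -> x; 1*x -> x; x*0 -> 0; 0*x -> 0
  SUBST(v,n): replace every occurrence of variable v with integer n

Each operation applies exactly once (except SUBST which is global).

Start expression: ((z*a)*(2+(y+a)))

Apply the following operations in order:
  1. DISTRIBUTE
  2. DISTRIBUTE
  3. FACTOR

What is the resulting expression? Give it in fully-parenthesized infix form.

Answer: (((z*a)*2)+((z*a)*(y+a)))

Derivation:
Start: ((z*a)*(2+(y+a)))
Apply DISTRIBUTE at root (target: ((z*a)*(2+(y+a)))): ((z*a)*(2+(y+a))) -> (((z*a)*2)+((z*a)*(y+a)))
Apply DISTRIBUTE at R (target: ((z*a)*(y+a))): (((z*a)*2)+((z*a)*(y+a))) -> (((z*a)*2)+(((z*a)*y)+((z*a)*a)))
Apply FACTOR at R (target: (((z*a)*y)+((z*a)*a))): (((z*a)*2)+(((z*a)*y)+((z*a)*a))) -> (((z*a)*2)+((z*a)*(y+a)))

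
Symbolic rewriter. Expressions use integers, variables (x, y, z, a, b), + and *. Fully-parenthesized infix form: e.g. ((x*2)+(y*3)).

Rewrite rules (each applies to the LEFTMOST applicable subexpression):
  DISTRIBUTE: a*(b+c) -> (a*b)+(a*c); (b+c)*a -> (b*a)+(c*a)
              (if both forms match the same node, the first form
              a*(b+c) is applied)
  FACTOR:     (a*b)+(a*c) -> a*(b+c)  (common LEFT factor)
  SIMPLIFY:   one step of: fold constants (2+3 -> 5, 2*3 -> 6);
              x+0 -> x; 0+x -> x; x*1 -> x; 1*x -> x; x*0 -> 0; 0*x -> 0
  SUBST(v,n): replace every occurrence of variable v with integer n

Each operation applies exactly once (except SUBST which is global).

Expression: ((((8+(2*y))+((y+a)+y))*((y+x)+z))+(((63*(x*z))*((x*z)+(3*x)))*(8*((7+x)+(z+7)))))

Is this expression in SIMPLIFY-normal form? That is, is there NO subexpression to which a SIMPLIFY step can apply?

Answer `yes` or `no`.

Expression: ((((8+(2*y))+((y+a)+y))*((y+x)+z))+(((63*(x*z))*((x*z)+(3*x)))*(8*((7+x)+(z+7)))))
Scanning for simplifiable subexpressions (pre-order)...
  at root: ((((8+(2*y))+((y+a)+y))*((y+x)+z))+(((63*(x*z))*((x*z)+(3*x)))*(8*((7+x)+(z+7))))) (not simplifiable)
  at L: (((8+(2*y))+((y+a)+y))*((y+x)+z)) (not simplifiable)
  at LL: ((8+(2*y))+((y+a)+y)) (not simplifiable)
  at LLL: (8+(2*y)) (not simplifiable)
  at LLLR: (2*y) (not simplifiable)
  at LLR: ((y+a)+y) (not simplifiable)
  at LLRL: (y+a) (not simplifiable)
  at LR: ((y+x)+z) (not simplifiable)
  at LRL: (y+x) (not simplifiable)
  at R: (((63*(x*z))*((x*z)+(3*x)))*(8*((7+x)+(z+7)))) (not simplifiable)
  at RL: ((63*(x*z))*((x*z)+(3*x))) (not simplifiable)
  at RLL: (63*(x*z)) (not simplifiable)
  at RLLR: (x*z) (not simplifiable)
  at RLR: ((x*z)+(3*x)) (not simplifiable)
  at RLRL: (x*z) (not simplifiable)
  at RLRR: (3*x) (not simplifiable)
  at RR: (8*((7+x)+(z+7))) (not simplifiable)
  at RRR: ((7+x)+(z+7)) (not simplifiable)
  at RRRL: (7+x) (not simplifiable)
  at RRRR: (z+7) (not simplifiable)
Result: no simplifiable subexpression found -> normal form.

Answer: yes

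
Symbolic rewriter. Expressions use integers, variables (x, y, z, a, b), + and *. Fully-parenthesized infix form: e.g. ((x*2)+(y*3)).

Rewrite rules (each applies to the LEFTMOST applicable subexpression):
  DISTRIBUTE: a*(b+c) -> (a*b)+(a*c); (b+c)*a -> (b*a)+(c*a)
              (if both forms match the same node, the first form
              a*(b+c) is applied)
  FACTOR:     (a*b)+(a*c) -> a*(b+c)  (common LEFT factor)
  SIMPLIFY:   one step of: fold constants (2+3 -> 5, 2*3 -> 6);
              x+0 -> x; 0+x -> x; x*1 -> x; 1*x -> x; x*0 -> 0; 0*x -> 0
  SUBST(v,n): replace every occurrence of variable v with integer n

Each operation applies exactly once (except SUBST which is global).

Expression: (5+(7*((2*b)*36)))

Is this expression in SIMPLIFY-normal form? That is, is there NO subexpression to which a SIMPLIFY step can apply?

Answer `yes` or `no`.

Expression: (5+(7*((2*b)*36)))
Scanning for simplifiable subexpressions (pre-order)...
  at root: (5+(7*((2*b)*36))) (not simplifiable)
  at R: (7*((2*b)*36)) (not simplifiable)
  at RR: ((2*b)*36) (not simplifiable)
  at RRL: (2*b) (not simplifiable)
Result: no simplifiable subexpression found -> normal form.

Answer: yes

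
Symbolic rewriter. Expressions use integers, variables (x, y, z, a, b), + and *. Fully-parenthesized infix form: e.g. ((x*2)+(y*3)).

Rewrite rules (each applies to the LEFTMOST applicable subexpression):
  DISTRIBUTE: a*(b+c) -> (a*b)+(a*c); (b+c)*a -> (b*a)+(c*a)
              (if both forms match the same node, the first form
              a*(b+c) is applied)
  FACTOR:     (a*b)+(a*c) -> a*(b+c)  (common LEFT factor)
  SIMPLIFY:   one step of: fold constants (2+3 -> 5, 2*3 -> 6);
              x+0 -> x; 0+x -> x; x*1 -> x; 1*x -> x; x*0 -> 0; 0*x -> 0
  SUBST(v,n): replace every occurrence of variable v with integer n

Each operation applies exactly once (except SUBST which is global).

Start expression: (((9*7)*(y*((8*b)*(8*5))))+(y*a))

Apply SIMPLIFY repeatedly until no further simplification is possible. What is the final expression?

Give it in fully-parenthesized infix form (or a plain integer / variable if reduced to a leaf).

Start: (((9*7)*(y*((8*b)*(8*5))))+(y*a))
Step 1: at LL: (9*7) -> 63; overall: (((9*7)*(y*((8*b)*(8*5))))+(y*a)) -> ((63*(y*((8*b)*(8*5))))+(y*a))
Step 2: at LRRR: (8*5) -> 40; overall: ((63*(y*((8*b)*(8*5))))+(y*a)) -> ((63*(y*((8*b)*40)))+(y*a))
Fixed point: ((63*(y*((8*b)*40)))+(y*a))

Answer: ((63*(y*((8*b)*40)))+(y*a))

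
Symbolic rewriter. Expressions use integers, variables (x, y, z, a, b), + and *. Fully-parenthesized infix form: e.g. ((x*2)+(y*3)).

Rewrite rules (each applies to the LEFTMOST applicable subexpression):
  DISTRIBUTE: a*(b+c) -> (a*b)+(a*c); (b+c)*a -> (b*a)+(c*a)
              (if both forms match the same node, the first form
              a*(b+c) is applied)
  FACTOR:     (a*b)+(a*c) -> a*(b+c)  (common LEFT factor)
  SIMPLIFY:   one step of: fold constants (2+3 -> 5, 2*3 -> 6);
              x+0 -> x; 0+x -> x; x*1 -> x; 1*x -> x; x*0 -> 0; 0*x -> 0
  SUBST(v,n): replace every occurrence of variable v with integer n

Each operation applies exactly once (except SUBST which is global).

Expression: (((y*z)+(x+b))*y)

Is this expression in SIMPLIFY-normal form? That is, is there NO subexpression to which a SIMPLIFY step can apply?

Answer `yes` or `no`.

Expression: (((y*z)+(x+b))*y)
Scanning for simplifiable subexpressions (pre-order)...
  at root: (((y*z)+(x+b))*y) (not simplifiable)
  at L: ((y*z)+(x+b)) (not simplifiable)
  at LL: (y*z) (not simplifiable)
  at LR: (x+b) (not simplifiable)
Result: no simplifiable subexpression found -> normal form.

Answer: yes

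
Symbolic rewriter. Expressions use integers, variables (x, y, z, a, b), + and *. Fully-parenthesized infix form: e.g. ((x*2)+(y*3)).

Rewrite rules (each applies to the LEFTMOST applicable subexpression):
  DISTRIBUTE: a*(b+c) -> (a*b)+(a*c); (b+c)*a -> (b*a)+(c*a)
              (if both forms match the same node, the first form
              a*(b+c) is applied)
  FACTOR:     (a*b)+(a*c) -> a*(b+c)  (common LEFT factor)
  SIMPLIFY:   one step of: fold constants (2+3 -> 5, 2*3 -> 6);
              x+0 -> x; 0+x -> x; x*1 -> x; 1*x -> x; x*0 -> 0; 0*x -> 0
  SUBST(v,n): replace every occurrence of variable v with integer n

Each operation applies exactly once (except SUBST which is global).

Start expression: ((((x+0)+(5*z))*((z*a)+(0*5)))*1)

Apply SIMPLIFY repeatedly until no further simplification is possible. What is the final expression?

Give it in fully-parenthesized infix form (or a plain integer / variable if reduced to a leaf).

Start: ((((x+0)+(5*z))*((z*a)+(0*5)))*1)
Step 1: at root: ((((x+0)+(5*z))*((z*a)+(0*5)))*1) -> (((x+0)+(5*z))*((z*a)+(0*5))); overall: ((((x+0)+(5*z))*((z*a)+(0*5)))*1) -> (((x+0)+(5*z))*((z*a)+(0*5)))
Step 2: at LL: (x+0) -> x; overall: (((x+0)+(5*z))*((z*a)+(0*5))) -> ((x+(5*z))*((z*a)+(0*5)))
Step 3: at RR: (0*5) -> 0; overall: ((x+(5*z))*((z*a)+(0*5))) -> ((x+(5*z))*((z*a)+0))
Step 4: at R: ((z*a)+0) -> (z*a); overall: ((x+(5*z))*((z*a)+0)) -> ((x+(5*z))*(z*a))
Fixed point: ((x+(5*z))*(z*a))

Answer: ((x+(5*z))*(z*a))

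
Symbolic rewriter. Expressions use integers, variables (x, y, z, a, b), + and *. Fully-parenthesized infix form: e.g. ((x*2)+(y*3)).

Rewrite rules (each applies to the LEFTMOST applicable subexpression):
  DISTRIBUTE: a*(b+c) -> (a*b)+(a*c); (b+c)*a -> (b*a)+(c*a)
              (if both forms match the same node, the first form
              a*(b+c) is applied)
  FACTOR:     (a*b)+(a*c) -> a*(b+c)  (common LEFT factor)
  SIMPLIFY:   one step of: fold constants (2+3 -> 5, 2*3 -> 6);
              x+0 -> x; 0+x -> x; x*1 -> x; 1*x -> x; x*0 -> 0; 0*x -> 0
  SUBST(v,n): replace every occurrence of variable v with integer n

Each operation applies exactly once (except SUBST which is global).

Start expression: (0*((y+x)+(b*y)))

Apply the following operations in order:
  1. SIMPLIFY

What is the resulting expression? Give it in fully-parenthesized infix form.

Answer: 0

Derivation:
Start: (0*((y+x)+(b*y)))
Apply SIMPLIFY at root (target: (0*((y+x)+(b*y)))): (0*((y+x)+(b*y))) -> 0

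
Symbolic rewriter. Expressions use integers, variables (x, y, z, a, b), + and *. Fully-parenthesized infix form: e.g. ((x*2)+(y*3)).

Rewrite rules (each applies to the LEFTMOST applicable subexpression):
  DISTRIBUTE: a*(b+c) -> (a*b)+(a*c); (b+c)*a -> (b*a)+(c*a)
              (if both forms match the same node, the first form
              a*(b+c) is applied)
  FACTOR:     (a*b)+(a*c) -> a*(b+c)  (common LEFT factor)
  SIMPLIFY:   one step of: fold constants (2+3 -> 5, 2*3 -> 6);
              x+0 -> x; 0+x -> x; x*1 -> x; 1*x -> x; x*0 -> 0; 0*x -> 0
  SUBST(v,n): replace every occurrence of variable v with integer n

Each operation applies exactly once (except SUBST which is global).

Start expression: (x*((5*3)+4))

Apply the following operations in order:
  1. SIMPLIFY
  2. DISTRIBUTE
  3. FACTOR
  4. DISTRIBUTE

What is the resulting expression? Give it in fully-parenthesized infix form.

Start: (x*((5*3)+4))
Apply SIMPLIFY at RL (target: (5*3)): (x*((5*3)+4)) -> (x*(15+4))
Apply DISTRIBUTE at root (target: (x*(15+4))): (x*(15+4)) -> ((x*15)+(x*4))
Apply FACTOR at root (target: ((x*15)+(x*4))): ((x*15)+(x*4)) -> (x*(15+4))
Apply DISTRIBUTE at root (target: (x*(15+4))): (x*(15+4)) -> ((x*15)+(x*4))

Answer: ((x*15)+(x*4))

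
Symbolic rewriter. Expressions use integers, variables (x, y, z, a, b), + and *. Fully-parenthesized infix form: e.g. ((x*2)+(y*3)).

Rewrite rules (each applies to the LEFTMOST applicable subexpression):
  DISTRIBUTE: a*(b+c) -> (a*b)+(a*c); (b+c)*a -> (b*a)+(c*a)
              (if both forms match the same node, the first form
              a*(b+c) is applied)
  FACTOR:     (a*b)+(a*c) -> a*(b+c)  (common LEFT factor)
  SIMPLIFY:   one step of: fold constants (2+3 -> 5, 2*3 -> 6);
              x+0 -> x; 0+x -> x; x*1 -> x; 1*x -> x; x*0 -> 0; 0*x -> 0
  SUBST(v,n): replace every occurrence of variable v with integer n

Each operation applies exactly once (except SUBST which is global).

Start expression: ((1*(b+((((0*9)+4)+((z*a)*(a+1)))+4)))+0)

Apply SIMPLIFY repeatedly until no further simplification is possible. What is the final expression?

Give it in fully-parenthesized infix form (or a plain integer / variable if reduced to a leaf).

Answer: (b+((4+((z*a)*(a+1)))+4))

Derivation:
Start: ((1*(b+((((0*9)+4)+((z*a)*(a+1)))+4)))+0)
Step 1: at root: ((1*(b+((((0*9)+4)+((z*a)*(a+1)))+4)))+0) -> (1*(b+((((0*9)+4)+((z*a)*(a+1)))+4))); overall: ((1*(b+((((0*9)+4)+((z*a)*(a+1)))+4)))+0) -> (1*(b+((((0*9)+4)+((z*a)*(a+1)))+4)))
Step 2: at root: (1*(b+((((0*9)+4)+((z*a)*(a+1)))+4))) -> (b+((((0*9)+4)+((z*a)*(a+1)))+4)); overall: (1*(b+((((0*9)+4)+((z*a)*(a+1)))+4))) -> (b+((((0*9)+4)+((z*a)*(a+1)))+4))
Step 3: at RLLL: (0*9) -> 0; overall: (b+((((0*9)+4)+((z*a)*(a+1)))+4)) -> (b+(((0+4)+((z*a)*(a+1)))+4))
Step 4: at RLL: (0+4) -> 4; overall: (b+(((0+4)+((z*a)*(a+1)))+4)) -> (b+((4+((z*a)*(a+1)))+4))
Fixed point: (b+((4+((z*a)*(a+1)))+4))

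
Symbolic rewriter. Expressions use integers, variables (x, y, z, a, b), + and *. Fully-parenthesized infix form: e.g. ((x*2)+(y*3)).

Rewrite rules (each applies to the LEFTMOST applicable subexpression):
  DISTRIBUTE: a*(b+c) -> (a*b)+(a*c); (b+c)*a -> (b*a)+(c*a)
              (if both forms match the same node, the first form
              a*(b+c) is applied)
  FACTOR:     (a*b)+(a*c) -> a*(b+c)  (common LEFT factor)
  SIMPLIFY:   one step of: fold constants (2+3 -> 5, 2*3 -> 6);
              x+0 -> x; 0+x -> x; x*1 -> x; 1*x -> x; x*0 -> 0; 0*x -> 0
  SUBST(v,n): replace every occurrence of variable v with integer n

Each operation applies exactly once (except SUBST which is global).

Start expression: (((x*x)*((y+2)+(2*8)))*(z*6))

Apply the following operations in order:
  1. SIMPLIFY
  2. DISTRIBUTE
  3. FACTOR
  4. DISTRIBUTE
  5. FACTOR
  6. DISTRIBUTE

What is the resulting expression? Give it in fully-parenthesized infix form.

Start: (((x*x)*((y+2)+(2*8)))*(z*6))
Apply SIMPLIFY at LRR (target: (2*8)): (((x*x)*((y+2)+(2*8)))*(z*6)) -> (((x*x)*((y+2)+16))*(z*6))
Apply DISTRIBUTE at L (target: ((x*x)*((y+2)+16))): (((x*x)*((y+2)+16))*(z*6)) -> ((((x*x)*(y+2))+((x*x)*16))*(z*6))
Apply FACTOR at L (target: (((x*x)*(y+2))+((x*x)*16))): ((((x*x)*(y+2))+((x*x)*16))*(z*6)) -> (((x*x)*((y+2)+16))*(z*6))
Apply DISTRIBUTE at L (target: ((x*x)*((y+2)+16))): (((x*x)*((y+2)+16))*(z*6)) -> ((((x*x)*(y+2))+((x*x)*16))*(z*6))
Apply FACTOR at L (target: (((x*x)*(y+2))+((x*x)*16))): ((((x*x)*(y+2))+((x*x)*16))*(z*6)) -> (((x*x)*((y+2)+16))*(z*6))
Apply DISTRIBUTE at L (target: ((x*x)*((y+2)+16))): (((x*x)*((y+2)+16))*(z*6)) -> ((((x*x)*(y+2))+((x*x)*16))*(z*6))

Answer: ((((x*x)*(y+2))+((x*x)*16))*(z*6))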